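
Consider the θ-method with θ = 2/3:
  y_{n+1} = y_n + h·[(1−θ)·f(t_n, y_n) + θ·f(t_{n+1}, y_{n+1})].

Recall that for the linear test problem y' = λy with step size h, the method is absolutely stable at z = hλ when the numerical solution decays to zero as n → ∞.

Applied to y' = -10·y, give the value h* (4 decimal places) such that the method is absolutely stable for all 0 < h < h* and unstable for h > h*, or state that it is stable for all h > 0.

(−∞, 0) — no finite endpoint. Any h>0 works for λ=-10.

Set f=λy, z=hλ:
  y_{n+1} = y_n + z·[1/3·y_n + 2/3·y_{n+1}] ⇒ (1 − 2/3z)y_{n+1} = (1 + 1/3z)y_n
  Hence R(z) = (1 + 1/3z)/(1 − 2/3z).

Need |R(x)|<1, x<0.
x=-1.12: |R|=0.3588
x=-2: |R|=0.1429
x=-10: |R|=0.3043
x=-100: |R|=0.4778
θ=2/3≥1/2 ⇒ |1+1/3x|<|1−2/3x| ∀x<0 ⇒ interval (−∞,0).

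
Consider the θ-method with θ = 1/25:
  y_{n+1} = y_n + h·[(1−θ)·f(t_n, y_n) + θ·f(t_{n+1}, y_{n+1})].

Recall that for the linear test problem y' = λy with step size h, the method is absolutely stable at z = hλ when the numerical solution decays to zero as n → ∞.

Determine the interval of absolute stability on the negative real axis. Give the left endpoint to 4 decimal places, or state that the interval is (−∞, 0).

z∈(-2.1739,0).

With y'=λy (z=hλ):
  y_{n+1} = y_n + z·[24/25·y_n + 1/25·y_{n+1}] ⇒ (1 − 1/25z)y_{n+1} = (1 + 24/25z)y_n
  R(z) = (1 + 24/25z)/(1 − 1/25z).

Need |R(x)|<1, x<0.
x=-0.95: |R|=0.0848
R=−1: 1+24/25x = −1+1/25x ⇒ -23/25x=2 ⇒ x=2/(-23/25)=-2.1739
Confirm numerically:
  x=-1.885: |R|=0.75284 <1
  x=-1.644: |R|=0.54256 <1
  x=-1.364: |R|=0.29343 <1
  x=-0.954: |R|=0.08107 <1
  x=-2.766: |R|=1.49046 >1
  x=-2.744: |R|=1.47261 >1
  x=-2.488: |R|=1.26281 >1
So |R|<1 on (-2.1739, 0).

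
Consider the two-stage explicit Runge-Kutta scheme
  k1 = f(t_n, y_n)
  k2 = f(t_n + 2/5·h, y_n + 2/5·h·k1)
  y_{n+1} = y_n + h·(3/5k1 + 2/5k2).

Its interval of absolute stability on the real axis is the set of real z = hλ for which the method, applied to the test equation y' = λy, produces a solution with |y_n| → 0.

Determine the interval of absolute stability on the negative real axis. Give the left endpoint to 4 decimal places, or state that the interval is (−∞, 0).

With y'=λy (z=hλ):
  k1=λy_n ⇒ h·k1=z·y_n;  k2=λ(1+2/5z)y_n ⇒ h·k2=z(1+2/5z)y_n
  y_{n+1}/y_n = 1 + 3/5z + 2/5z(1+2/5z) = 1 + z + 4/25z²
  ⇒ R(z) = 1 + z + 4/25z².

Need |R(x)|<1, x<0.
x=-1.21: |R|=0.0243
R=1: x+4/25x²=0 ⇒ x=−25/4=-6.2500; min R=1−1/(4·4/25)=-0.5625>−1
Confirm numerically:
  x=-6.159: |R|=0.91032 <1
  x=-5.342: |R|=0.22391 <1
  x=-4.304: |R|=0.34009 <1
  x=-2.633: |R|=0.52377 <1
  x=-6.821: |R|=1.62317 >1
  x=-6.811: |R|=1.61136 >1
Interval (-6.2500, 0).

(-6.2500, 0).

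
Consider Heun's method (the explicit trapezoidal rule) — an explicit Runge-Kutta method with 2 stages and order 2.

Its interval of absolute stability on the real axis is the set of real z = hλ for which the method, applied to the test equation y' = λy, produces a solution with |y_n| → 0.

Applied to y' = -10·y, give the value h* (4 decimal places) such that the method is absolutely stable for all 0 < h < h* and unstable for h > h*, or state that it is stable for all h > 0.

(-2.0000,0); λ=-10 ⇒ h* = 0.2000.

Set f=λy, z=hλ:
  order 2, 2-stage ⇒ R(z)=1+z+z^2/2
  (e.g. R(-0.42)=0.66820, |R|=0.66820)

Solve |R(x)|<1 on ℝ⁻.
x=-0.42: |R|=0.6682
|R(-1.93)|=0.9325 |R(-1.77)|=0.7964 |R(-1.15)|=0.5112
Bisect:
  x_lo=-2.8255 |R|=2.1662  x_hi=-0.3038 |R|=0.7424
  mid=-1.56462 |R|=0.65940 →hi
  mid=-2.19505 |R|=1.21407 →lo
  mid=-1.87983 |R|=0.88705 →hi
  mid=-2.03744 |R|=1.03814 →lo
  mid=-1.95864 |R|=0.95949 →hi
  mid=-1.99804 |R|=0.99804 →hi
  mid=-2.01774 |R|=1.01790 →lo
  ...
  [-2.00004,-1.99988] ⇒ x*=-2.0000
So |R|<1 on (-2.0000, 0).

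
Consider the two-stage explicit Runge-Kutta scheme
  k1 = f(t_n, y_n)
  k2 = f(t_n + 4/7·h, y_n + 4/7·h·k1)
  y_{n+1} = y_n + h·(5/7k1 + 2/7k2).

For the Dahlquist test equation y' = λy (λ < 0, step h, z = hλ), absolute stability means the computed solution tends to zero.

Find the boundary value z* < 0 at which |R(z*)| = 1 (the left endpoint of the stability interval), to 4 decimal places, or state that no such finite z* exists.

With y'=λy (z=hλ):
  k1=λy_n ⇒ h·k1=z·y_n;  k2=λ(1+4/7z)y_n ⇒ h·k2=z(1+4/7z)y_n
  y_{n+1}/y_n = 1 + 5/7z + 2/7z(1+4/7z) = 1 + z + 8/49z²
  ⇒ R(z) = 1 + z + 8/49z².

Find x<0 with |R(x)|<1.
x=-0.34: |R|=0.6789
R=1: x+8/49x²=0 ⇒ x=−49/8=-6.1250; min R=1−1/(4·8/49)=-0.5312>−1
Confirm numerically:
  x=-6.080: |R|=0.95533 <1
  x=-5.188: |R|=0.20634 <1
  x=-2.637: |R|=0.50169 <1
  x=-6.722: |R|=1.65519 >1
  x=-6.637: |R|=1.55480 >1
  x=-6.608: |R|=1.52109 >1
Interval (-6.1250, 0).

left endpoint -6.1250.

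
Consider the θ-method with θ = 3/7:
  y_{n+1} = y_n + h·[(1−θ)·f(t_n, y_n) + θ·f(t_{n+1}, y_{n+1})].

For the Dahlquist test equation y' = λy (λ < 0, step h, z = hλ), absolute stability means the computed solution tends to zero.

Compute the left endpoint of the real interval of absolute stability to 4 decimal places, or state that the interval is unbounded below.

Set f=λy, z=hλ:
  y_{n+1} = y_n + z·[4/7·y_n + 3/7·y_{n+1}] ⇒ (1 − 3/7z)y_{n+1} = (1 + 4/7z)y_n
  so R(z) = (1 + 4/7z)/(1 − 3/7z).

Solve |R(x)|<1 on ℝ⁻.
x=-1.24: |R|=0.1903
R=−1: 1+4/7x = −1+3/7x ⇒ -1/7x=2 ⇒ x=2/(-1/7)=-14.0000
Confirm numerically:
  x=-11.365: |R|=0.93588 <1
  x=-9.593: |R|=0.87683 <1
  x=-9.580: |R|=0.87633 <1
  x=-6.426: |R|=0.71177 <1
  x=-14.408: |R|=1.00812 >1
  x=-14.243: |R|=1.00489 >1
  x=-14.182: |R|=1.00367 >1
Stable set (-14.0000, 0).

left endpoint -14.0000.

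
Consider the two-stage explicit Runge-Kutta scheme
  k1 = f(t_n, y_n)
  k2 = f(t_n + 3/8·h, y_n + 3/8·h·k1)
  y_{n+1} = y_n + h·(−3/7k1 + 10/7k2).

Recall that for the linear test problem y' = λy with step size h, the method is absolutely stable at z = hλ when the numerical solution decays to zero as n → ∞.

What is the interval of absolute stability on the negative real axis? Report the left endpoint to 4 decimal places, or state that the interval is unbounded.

z∈(-1.8667,0).

On y'=λy, z=hλ:
  k1=λy_n ⇒ h·k1=z·y_n;  k2=λ(1+3/8z)y_n ⇒ h·k2=z(1+3/8z)y_n
  y_{n+1}/y_n = 1 − 3/7z + 10/7z(1+3/8z) = 1 + z + 15/28z²
  R(z) = 1 + z + 15/28z².

Need |R(x)|<1, x<0.
x=-0.89: |R|=0.5343
R=1: x+15/28x²=0 ⇒ x=−28/15=-1.8667; min R=1−1/(4·15/28)=0.5333>−1
Confirm numerically:
  x=-1.771: |R|=0.90924 <1
  x=-1.420: |R|=0.66021 <1
  x=-0.888: |R|=0.53443 <1
  x=-2.050: |R|=1.20134 >1
  x=-1.918: |R|=1.05274 >1
Stable set (-1.8667, 0).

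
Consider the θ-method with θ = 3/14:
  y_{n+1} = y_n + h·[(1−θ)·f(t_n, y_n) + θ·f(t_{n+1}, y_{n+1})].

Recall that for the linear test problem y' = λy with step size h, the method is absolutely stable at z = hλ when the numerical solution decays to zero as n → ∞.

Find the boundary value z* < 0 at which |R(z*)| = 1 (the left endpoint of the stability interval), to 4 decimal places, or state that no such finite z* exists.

Test eqn y'=λy, z=hλ:
  y_{n+1} = y_n + z·[11/14·y_n + 3/14·y_{n+1}] ⇒ (1 − 3/14z)y_{n+1} = (1 + 11/14z)y_n
  Hence R(z) = (1 + 11/14z)/(1 − 3/14z).

Find x<0 with |R(x)|<1.
x=-0.47: |R|=0.5730
R=−1: 1+11/14x = −1+3/14x ⇒ -4/7x=2 ⇒ x=2/(-4/7)=-3.5000
Confirm numerically:
  x=-3.329: |R|=0.94297 <1
  x=-1.740: |R|=0.26743 <1
  x=-1.714: |R|=0.25358 <1
  x=-1.412: |R|=0.08401 <1
  x=-3.840: |R|=1.10658 >1
  x=-3.827: |R|=1.10266 >1
  x=-3.699: |R|=1.06343 >1
Stable set (-3.5000, 0).

z* = -3.5000.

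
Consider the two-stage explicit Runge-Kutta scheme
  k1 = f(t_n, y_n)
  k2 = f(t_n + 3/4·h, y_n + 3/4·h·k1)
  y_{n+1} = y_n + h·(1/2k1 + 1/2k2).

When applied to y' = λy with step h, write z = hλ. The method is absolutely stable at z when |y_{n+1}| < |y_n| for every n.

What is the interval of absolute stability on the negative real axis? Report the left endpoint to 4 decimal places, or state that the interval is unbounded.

On y'=λy, z=hλ:
  k1=λy_n ⇒ h·k1=z·y_n;  k2=λ(1+3/4z)y_n ⇒ h·k2=z(1+3/4z)y_n
  y_{n+1}/y_n = 1 + 1/2z + 1/2z(1+3/4z) = 1 + z + 3/8z²
  ⇒ R(z) = 1 + z + 3/8z².

Solve |R(x)|<1 on ℝ⁻.
x=-0.59: |R|=0.5405
R=1: x+3/8x²=0 ⇒ x=−8/3=-2.6667; min R=1−1/(4·3/8)=0.3333>−1
Confirm numerically:
  x=-2.096: |R|=0.55146 <1
  x=-2.079: |R|=0.54184 <1
  x=-1.610: |R|=0.36204 <1
  x=-1.419: |R|=0.33609 <1
  x=-3.266: |R|=1.73403 >1
  x=-2.975: |R|=1.34398 >1
Interval (-2.6667, 0).

z∈(-2.6667,0).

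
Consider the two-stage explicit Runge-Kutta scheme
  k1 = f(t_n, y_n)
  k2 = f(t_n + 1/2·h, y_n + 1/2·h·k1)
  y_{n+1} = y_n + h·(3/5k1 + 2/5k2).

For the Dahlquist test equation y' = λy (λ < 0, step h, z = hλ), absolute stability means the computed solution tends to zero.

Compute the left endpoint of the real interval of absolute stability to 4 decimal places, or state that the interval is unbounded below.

z* = -5.0000.

Test eqn y'=λy, z=hλ:
  k1=λy_n ⇒ h·k1=z·y_n;  k2=λ(1+1/2z)y_n ⇒ h·k2=z(1+1/2z)y_n
  y_{n+1}/y_n = 1 + 3/5z + 2/5z(1+1/2z) = 1 + z + 1/5z²
  so R(z) = 1 + z + 1/5z².

Solve |R(x)|<1 on ℝ⁻.
x=-1.19: |R|=0.0932
R=1: x+1/5x²=0 ⇒ x=−5=-5.0000; min R=1−1/(4·1/5)=-0.2500>−1
Confirm numerically:
  x=-4.059: |R|=0.23610 <1
  x=-3.528: |R|=0.03864 <1
  x=-3.415: |R|=0.08255 <1
  x=-5.289: |R|=1.30570 >1
  x=-5.235: |R|=1.24605 >1
  x=-5.137: |R|=1.14075 >1
Interval (-5.0000, 0).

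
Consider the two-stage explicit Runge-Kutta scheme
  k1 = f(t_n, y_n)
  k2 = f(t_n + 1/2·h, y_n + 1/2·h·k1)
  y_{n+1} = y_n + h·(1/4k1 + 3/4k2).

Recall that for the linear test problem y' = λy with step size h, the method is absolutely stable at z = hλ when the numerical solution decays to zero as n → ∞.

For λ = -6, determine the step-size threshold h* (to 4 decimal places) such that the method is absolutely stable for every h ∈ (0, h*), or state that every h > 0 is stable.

On y'=λy, z=hλ:
  k1=λy_n ⇒ h·k1=z·y_n;  k2=λ(1+1/2z)y_n ⇒ h·k2=z(1+1/2z)y_n
  y_{n+1}/y_n = 1 + 1/4z + 3/4z(1+1/2z) = 1 + z + 3/8z²
  Hence R(z) = 1 + z + 3/8z².

Boundary: |R(x)|=1, x<0.
x=-1.74: |R|=0.3953
R=1: x+3/8x²=0 ⇒ x=−8/3=-2.6667; min R=1−1/(4·3/8)=0.3333>−1
Confirm numerically:
  x=-2.602: |R|=0.93690 <1
  x=-2.441: |R|=0.79343 <1
  x=-1.250: |R|=0.33594 <1
  x=-3.089: |R|=1.48922 >1
  x=-2.922: |R|=1.27978 >1
Stable set (-2.6667, 0).

(-2.6667,0); λ=-6 ⇒ h* = (8/3)/6 = 0.4444.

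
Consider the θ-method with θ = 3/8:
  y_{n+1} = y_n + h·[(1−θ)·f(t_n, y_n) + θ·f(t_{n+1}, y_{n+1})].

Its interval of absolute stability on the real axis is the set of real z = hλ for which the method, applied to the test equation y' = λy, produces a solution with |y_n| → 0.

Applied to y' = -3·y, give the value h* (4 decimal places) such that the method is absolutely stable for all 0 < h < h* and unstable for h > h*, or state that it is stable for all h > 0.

(-8.0000,0); λ=-3 ⇒ h* = (8)/3 = 2.6667.

Test eqn y'=λy, z=hλ:
  y_{n+1} = y_n + z·[5/8·y_n + 3/8·y_{n+1}] ⇒ (1 − 3/8z)y_{n+1} = (1 + 5/8z)y_n
  Hence R(z) = (1 + 5/8z)/(1 − 3/8z).

Need |R(x)|<1, x<0.
x=-0.86: |R|=0.3497
R=−1: 1+5/8x = −1+3/8x ⇒ -1/4x=2 ⇒ x=2/(-1/4)=-8.0000
Confirm numerically:
  x=-6.906: |R|=0.92381 <1
  x=-6.154: |R|=0.86048 <1
  x=-6.001: |R|=0.84625 <1
  x=-4.127: |R|=0.61994 <1
  x=-8.275: |R|=1.01676 >1
  x=-8.227: |R|=1.01389 >1
Interval (-8.0000, 0).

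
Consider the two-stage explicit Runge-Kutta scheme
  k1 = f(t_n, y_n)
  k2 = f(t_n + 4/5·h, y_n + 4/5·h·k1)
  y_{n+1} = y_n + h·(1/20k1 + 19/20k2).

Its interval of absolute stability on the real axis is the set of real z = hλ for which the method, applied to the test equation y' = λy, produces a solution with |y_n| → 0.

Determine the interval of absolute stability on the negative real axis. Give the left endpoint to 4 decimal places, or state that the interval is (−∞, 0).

Set f=λy, z=hλ:
  k1=λy_n ⇒ h·k1=z·y_n;  k2=λ(1+4/5z)y_n ⇒ h·k2=z(1+4/5z)y_n
  y_{n+1}/y_n = 1 + 1/20z + 19/20z(1+4/5z) = 1 + z + 19/25z²
  so R(z) = 1 + z + 19/25z².

Need |R(x)|<1, x<0.
x=-1.6: |R|=1.3456
R=1: x+19/25x²=0 ⇒ x=−25/19=-1.3158; min R=1−1/(4·19/25)=0.6711>−1
Confirm numerically:
  x=-1.203: |R|=0.89688 <1
  x=-0.701: |R|=0.67246 <1
  x=-0.634: |R|=0.67149 <1
  x=-0.543: |R|=0.68109 <1
  x=-1.881: |R|=1.80800 >1
  x=-1.766: |R|=1.60425 >1
Stable set (-1.3158, 0).

(-1.3158, 0).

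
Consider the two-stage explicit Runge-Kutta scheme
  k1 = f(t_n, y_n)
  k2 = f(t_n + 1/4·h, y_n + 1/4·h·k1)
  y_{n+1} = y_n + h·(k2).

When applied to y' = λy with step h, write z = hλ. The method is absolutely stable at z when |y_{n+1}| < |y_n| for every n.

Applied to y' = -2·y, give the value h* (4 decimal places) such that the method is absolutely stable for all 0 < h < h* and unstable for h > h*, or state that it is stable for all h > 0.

(-4.0000,0); λ=-2 ⇒ h* = (4)/2 = 2.0000.

Set f=λy, z=hλ:
  k1=λy_n ⇒ h·k1=z·y_n;  k2=λ(1+1/4z)y_n ⇒ h·k2=z(1+1/4z)y_n
  y_{n+1}/y_n = 1 + z(1+1/4z) = 1 + z + 1/4z²
  ⇒ R(z) = 1 + z + 1/4z².

Boundary: |R(x)|=1, x<0.
x=-1.45: |R|=0.0756
R=1: x+1/4x²=0 ⇒ x=−4=-4.0000; min R=1−1/(4·1/4)=0.0000>−1
Confirm numerically:
  x=-3.730: |R|=0.74822 <1
  x=-1.913: |R|=0.00189 <1
  x=-1.813: |R|=0.00874 <1
  x=-4.563: |R|=1.64224 >1
  x=-4.436: |R|=1.48352 >1
So |R|<1 on (-4.0000, 0).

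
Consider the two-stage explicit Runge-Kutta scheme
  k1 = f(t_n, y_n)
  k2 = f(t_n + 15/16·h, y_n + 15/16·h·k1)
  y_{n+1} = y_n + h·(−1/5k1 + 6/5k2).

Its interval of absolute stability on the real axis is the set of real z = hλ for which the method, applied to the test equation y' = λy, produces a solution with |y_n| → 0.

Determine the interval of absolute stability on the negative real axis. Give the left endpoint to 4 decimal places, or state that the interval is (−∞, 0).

z∈(-0.8889,0).

On y'=λy, z=hλ:
  k1=λy_n ⇒ h·k1=z·y_n;  k2=λ(1+15/16z)y_n ⇒ h·k2=z(1+15/16z)y_n
  y_{n+1}/y_n = 1 − 1/5z + 6/5z(1+15/16z) = 1 + z + 9/8z²
  ⇒ R(z) = 1 + z + 9/8z².

Need |R(x)|<1, x<0.
x=-1.5: |R|=2.0312
R=1: x+9/8x²=0 ⇒ x=−8/9=-0.8889; min R=1−1/(4·9/8)=0.7778>−1
Confirm numerically:
  x=-0.868: |R|=0.97960 <1
  x=-0.804: |R|=0.92322 <1
  x=-0.490: |R|=0.78011 <1
  x=-0.476: |R|=0.77890 <1
  x=-1.326: |R|=1.65206 >1
  x=-0.976: |R|=1.09565 >1
Interval (-0.8889, 0).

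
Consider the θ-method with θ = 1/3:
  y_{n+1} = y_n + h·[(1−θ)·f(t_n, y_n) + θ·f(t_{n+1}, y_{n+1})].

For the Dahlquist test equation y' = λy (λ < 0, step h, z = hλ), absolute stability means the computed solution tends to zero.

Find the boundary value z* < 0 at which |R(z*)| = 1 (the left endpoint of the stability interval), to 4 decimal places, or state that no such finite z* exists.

Set f=λy, z=hλ:
  y_{n+1} = y_n + z·[2/3·y_n + 1/3·y_{n+1}] ⇒ (1 − 1/3z)y_{n+1} = (1 + 2/3z)y_n
  so R(z) = (1 + 2/3z)/(1 − 1/3z).

Need |R(x)|<1, x<0.
x=-1.08: |R|=0.2059
R=−1: 1+2/3x = −1+1/3x ⇒ -1/3x=2 ⇒ x=2/(-1/3)=-6.0000
Confirm numerically:
  x=-5.915: |R|=0.99047 <1
  x=-5.030: |R|=0.87920 <1
  x=-4.234: |R|=0.75588 <1
  x=-2.826: |R|=0.45520 <1
  x=-6.367: |R|=1.03918 >1
  x=-6.236: |R|=1.02555 >1
Interval (-6.0000, 0).

left endpoint -6.0000.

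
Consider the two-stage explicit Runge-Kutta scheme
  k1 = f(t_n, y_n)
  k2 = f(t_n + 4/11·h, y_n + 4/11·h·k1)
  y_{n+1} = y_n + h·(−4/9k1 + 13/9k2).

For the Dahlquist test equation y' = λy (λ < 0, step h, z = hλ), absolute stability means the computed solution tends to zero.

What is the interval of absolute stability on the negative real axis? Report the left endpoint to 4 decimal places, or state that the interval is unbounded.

On y'=λy, z=hλ:
  k1=λy_n ⇒ h·k1=z·y_n;  k2=λ(1+4/11z)y_n ⇒ h·k2=z(1+4/11z)y_n
  y_{n+1}/y_n = 1 − 4/9z + 13/9z(1+4/11z) = 1 + z + 52/99z²
  Hence R(z) = 1 + z + 52/99z².

Find x<0 with |R(x)|<1.
x=-1.03: |R|=0.5272
R=1: x+52/99x²=0 ⇒ x=−99/52=-1.9038; min R=1−1/(4·52/99)=0.5240>−1
Confirm numerically:
  x=-1.410: |R|=0.63425 <1
  x=-1.268: |R|=0.57651 <1
  x=-0.906: |R|=0.52515 <1
  x=-0.878: |R|=0.52691 <1
  x=-2.385: |R|=1.60275 >1
  x=-1.950: |R|=1.04727 >1
Interval (-1.9038, 0).

z∈(-1.9038,0).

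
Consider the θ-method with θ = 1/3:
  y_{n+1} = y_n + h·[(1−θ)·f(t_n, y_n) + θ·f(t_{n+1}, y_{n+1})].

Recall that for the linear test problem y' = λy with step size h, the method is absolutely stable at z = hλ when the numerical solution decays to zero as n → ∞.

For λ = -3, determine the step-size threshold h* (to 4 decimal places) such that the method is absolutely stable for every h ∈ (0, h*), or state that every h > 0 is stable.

Test eqn y'=λy, z=hλ:
  y_{n+1} = y_n + z·[2/3·y_n + 1/3·y_{n+1}] ⇒ (1 − 1/3z)y_{n+1} = (1 + 2/3z)y_n
  ⇒ R(z) = (1 + 2/3z)/(1 − 1/3z).

Need |R(x)|<1, x<0.
x=-0.5: |R|=0.5714
R=−1: 1+2/3x = −1+1/3x ⇒ -1/3x=2 ⇒ x=2/(-1/3)=-6.0000
Confirm numerically:
  x=-3.851: |R|=0.68632 <1
  x=-3.508: |R|=0.61709 <1
  x=-3.250: |R|=0.56000 <1
  x=-6.273: |R|=1.02944 >1
  x=-6.118: |R|=1.01294 >1
  x=-6.063: |R|=1.00695 >1
So |R|<1 on (-6.0000, 0).

(-6.0000,0); λ=-3 ⇒ h* = (6)/3 = 2.0000.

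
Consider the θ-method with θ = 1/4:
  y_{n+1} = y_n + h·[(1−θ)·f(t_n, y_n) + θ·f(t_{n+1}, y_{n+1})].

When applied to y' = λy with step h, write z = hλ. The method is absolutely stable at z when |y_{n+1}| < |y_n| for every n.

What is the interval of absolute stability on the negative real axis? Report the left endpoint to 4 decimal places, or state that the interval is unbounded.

Test eqn y'=λy, z=hλ:
  y_{n+1} = y_n + z·[3/4·y_n + 1/4·y_{n+1}] ⇒ (1 − 1/4z)y_{n+1} = (1 + 3/4z)y_n
  Hence R(z) = (1 + 3/4z)/(1 − 1/4z).

Find x<0 with |R(x)|<1.
x=-0.94: |R|=0.2389
R=−1: 1+3/4x = −1+1/4x ⇒ -1/2x=2 ⇒ x=2/(-1/2)=-4.0000
Confirm numerically:
  x=-3.826: |R|=0.95553 <1
  x=-2.885: |R|=0.67611 <1
  x=-2.646: |R|=0.59254 <1
  x=-4.421: |R|=1.09999 >1
  x=-4.333: |R|=1.07992 >1
So |R|<1 on (-4.0000, 0).

(-4.0000, 0).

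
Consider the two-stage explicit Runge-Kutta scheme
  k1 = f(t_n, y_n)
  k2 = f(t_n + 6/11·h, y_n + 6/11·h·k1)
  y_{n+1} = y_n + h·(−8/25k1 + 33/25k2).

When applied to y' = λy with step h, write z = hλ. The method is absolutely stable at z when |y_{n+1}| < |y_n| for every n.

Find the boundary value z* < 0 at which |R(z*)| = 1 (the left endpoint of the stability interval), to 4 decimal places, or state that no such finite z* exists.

left endpoint -1.3889.

Set f=λy, z=hλ:
  k1=λy_n ⇒ h·k1=z·y_n;  k2=λ(1+6/11z)y_n ⇒ h·k2=z(1+6/11z)y_n
  y_{n+1}/y_n = 1 − 8/25z + 33/25z(1+6/11z) = 1 + z + 18/25z²
  ⇒ R(z) = 1 + z + 18/25z².

Solve |R(x)|<1 on ℝ⁻.
x=-1.65: |R|=1.3102
R=1: x+18/25x²=0 ⇒ x=−25/18=-1.3889; min R=1−1/(4·18/25)=0.6528>−1
Confirm numerically:
  x=-1.185: |R|=0.82604 <1
  x=-0.863: |R|=0.67323 <1
  x=-0.784: |R|=0.65855 <1
  x=-1.801: |R|=1.53439 >1
  x=-1.496: |R|=1.11537 >1
  x=-1.411: |R|=1.02246 >1
So |R|<1 on (-1.3889, 0).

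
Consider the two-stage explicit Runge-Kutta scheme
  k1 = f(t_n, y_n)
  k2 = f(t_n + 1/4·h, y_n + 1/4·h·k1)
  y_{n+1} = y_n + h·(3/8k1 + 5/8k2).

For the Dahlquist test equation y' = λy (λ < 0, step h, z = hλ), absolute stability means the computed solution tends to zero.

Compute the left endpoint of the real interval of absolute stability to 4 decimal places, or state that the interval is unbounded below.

On y'=λy, z=hλ:
  k1=λy_n ⇒ h·k1=z·y_n;  k2=λ(1+1/4z)y_n ⇒ h·k2=z(1+1/4z)y_n
  y_{n+1}/y_n = 1 + 3/8z + 5/8z(1+1/4z) = 1 + z + 5/32z²
  R(z) = 1 + z + 5/32z².

Find x<0 with |R(x)|<1.
x=-1.3: |R|=0.0359
R=1: x+5/32x²=0 ⇒ x=−32/5=-6.4000; min R=1−1/(4·5/32)=-0.6000>−1
Confirm numerically:
  x=-6.304: |R|=0.90544 <1
  x=-4.231: |R|=0.43391 <1
  x=-3.854: |R|=0.53317 <1
  x=-6.673: |R|=1.28465 >1
  x=-6.671: |R|=1.28248 >1
  x=-6.558: |R|=1.16190 >1
Stable set (-6.4000, 0).

left endpoint -6.4000.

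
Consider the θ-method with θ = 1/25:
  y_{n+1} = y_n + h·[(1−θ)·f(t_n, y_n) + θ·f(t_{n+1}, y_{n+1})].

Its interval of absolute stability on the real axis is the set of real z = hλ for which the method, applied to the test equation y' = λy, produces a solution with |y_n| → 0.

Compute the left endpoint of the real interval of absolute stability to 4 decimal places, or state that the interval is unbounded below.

z* = -2.1739.

Test eqn y'=λy, z=hλ:
  y_{n+1} = y_n + z·[24/25·y_n + 1/25·y_{n+1}] ⇒ (1 − 1/25z)y_{n+1} = (1 + 24/25z)y_n
  so R(z) = (1 + 24/25z)/(1 − 1/25z).

Boundary: |R(x)|=1, x<0.
x=-1.14: |R|=0.0903
R=−1: 1+24/25x = −1+1/25x ⇒ -23/25x=2 ⇒ x=2/(-23/25)=-2.1739
Confirm numerically:
  x=-1.789: |R|=0.66953 <1
  x=-1.086: |R|=0.04079 <1
  x=-0.950: |R|=0.08478 <1
  x=-2.258: |R|=1.07095 >1
  x=-2.246: |R|=1.06085 >1
  x=-2.217: |R|=1.03641 >1
Stable set (-2.1739, 0).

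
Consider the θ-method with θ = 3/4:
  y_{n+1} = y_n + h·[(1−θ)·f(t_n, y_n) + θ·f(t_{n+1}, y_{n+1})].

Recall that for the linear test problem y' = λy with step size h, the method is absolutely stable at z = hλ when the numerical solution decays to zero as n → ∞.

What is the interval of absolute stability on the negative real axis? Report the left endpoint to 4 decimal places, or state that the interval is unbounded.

interval (−∞, 0).

Test eqn y'=λy, z=hλ:
  y_{n+1} = y_n + z·[1/4·y_n + 3/4·y_{n+1}] ⇒ (1 − 3/4z)y_{n+1} = (1 + 1/4z)y_n
  R(z) = (1 + 1/4z)/(1 − 3/4z).

Need |R(x)|<1, x<0.
x=-0.52: |R|=0.6259
x=-2: |R|=0.2000
x=-10: |R|=0.1765
x=-100: |R|=0.3158
θ=3/4≥1/2 ⇒ |1+1/4x|<|1−3/4x| ∀x<0 ⇒ interval (−∞,0).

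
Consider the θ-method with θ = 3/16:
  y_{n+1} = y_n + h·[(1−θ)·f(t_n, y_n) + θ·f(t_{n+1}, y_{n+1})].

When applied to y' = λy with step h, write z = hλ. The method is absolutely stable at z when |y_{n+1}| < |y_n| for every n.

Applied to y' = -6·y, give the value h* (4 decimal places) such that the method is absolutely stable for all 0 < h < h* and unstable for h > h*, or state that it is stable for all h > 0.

(-3.2000,0); λ=-6 ⇒ h* = (16/5)/6 = 0.5333.

On y'=λy, z=hλ:
  y_{n+1} = y_n + z·[13/16·y_n + 3/16·y_{n+1}] ⇒ (1 − 3/16z)y_{n+1} = (1 + 13/16z)y_n
  so R(z) = (1 + 13/16z)/(1 − 3/16z).

Boundary: |R(x)|=1, x<0.
x=-1.69: |R|=0.2833
R=−1: 1+13/16x = −1+3/16x ⇒ -5/8x=2 ⇒ x=2/(-5/8)=-3.2000
Confirm numerically:
  x=-1.883: |R|=0.39166 <1
  x=-1.874: |R|=0.38674 <1
  x=-1.302: |R|=0.04652 <1
  x=-3.525: |R|=1.12230 >1
  x=-3.369: |R|=1.06473 >1
  x=-3.232: |R|=1.01245 >1
So |R|<1 on (-3.2000, 0).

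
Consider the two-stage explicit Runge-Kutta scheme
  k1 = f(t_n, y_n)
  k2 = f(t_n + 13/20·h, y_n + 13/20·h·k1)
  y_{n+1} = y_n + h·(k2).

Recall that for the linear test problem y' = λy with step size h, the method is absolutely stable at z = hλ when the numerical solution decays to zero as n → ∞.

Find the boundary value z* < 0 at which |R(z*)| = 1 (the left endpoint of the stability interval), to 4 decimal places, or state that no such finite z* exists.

On y'=λy, z=hλ:
  k1=λy_n ⇒ h·k1=z·y_n;  k2=λ(1+13/20z)y_n ⇒ h·k2=z(1+13/20z)y_n
  y_{n+1}/y_n = 1 + z(1+13/20z) = 1 + z + 13/20z²
  Hence R(z) = 1 + z + 13/20z².

Boundary: |R(x)|=1, x<0.
x=-0.58: |R|=0.6387
R=1: x+13/20x²=0 ⇒ x=−20/13=-1.5385; min R=1−1/(4·13/20)=0.6154>−1
Confirm numerically:
  x=-1.508: |R|=0.97014 <1
  x=-1.128: |R|=0.69905 <1
  x=-1.081: |R|=0.67856 <1
  x=-2.050: |R|=1.68162 >1
  x=-2.026: |R|=1.64204 >1
Interval (-1.5385, 0).

z* = -1.5385.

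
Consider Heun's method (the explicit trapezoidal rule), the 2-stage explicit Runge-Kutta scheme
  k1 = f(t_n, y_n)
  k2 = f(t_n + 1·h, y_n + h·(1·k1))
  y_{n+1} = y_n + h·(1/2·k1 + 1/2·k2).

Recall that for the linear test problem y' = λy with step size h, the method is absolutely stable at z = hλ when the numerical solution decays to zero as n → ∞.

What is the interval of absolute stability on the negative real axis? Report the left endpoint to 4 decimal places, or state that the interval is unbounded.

(-2.0000, 0).

On y'=λy, z=hλ:
  order 2, 2-stage ⇒ R(z)=1+z+z^2/2
  (e.g. R(-0.4)=0.68000, |R|=0.68000)

Boundary: |R(x)|=1, x<0.
x=-0.4: |R|=0.6800
|R(-2.3)|=1.3450 |R(-1.41)|=0.5840 |R(-1.13)|=0.5085
Bisect:
  x_lo=-2.5181 |R|=1.6523  x_hi=-0.3828 |R|=0.6904
  mid=-1.45045 |R|=0.60145 →hi
  mid=-1.98426 |R|=0.98438 →hi
  mid=-2.25116 |R|=1.28270 →lo
  mid=-2.11771 |R|=1.12463 →lo
  mid=-2.05098 |R|=1.05228 →lo
  mid=-2.01762 |R|=1.01777 →lo
  mid=-2.00094 |R|=1.00094 →lo
  mid=-1.99260 |R|=0.99262 →hi
  mid=-1.99677 |R|=0.99677 →hi
  ...
  [-2.00002,-1.99989] ⇒ x*=-2.0000
So |R|<1 on (-2.0000, 0).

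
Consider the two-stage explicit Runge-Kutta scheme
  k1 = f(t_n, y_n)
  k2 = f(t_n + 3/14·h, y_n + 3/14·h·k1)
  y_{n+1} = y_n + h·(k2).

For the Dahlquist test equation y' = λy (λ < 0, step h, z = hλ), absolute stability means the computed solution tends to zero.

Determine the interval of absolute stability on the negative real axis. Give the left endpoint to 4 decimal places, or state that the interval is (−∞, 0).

With y'=λy (z=hλ):
  k1=λy_n ⇒ h·k1=z·y_n;  k2=λ(1+3/14z)y_n ⇒ h·k2=z(1+3/14z)y_n
  y_{n+1}/y_n = 1 + z(1+3/14z) = 1 + z + 3/14z²
  Hence R(z) = 1 + z + 3/14z².

Boundary: |R(x)|=1, x<0.
x=-0.45: |R|=0.5934
R=1: x+3/14x²=0 ⇒ x=−14/3=-4.6667; min R=1−1/(4·3/14)=-0.1667>−1
Confirm numerically:
  x=-4.326: |R|=0.68420 <1
  x=-1.950: |R|=0.13518 <1
  x=-1.929: |R|=0.13163 <1
  x=-5.228: |R|=1.62885 >1
  x=-4.999: |R|=1.35600 >1
Stable set (-4.6667, 0).

z∈(-4.6667,0).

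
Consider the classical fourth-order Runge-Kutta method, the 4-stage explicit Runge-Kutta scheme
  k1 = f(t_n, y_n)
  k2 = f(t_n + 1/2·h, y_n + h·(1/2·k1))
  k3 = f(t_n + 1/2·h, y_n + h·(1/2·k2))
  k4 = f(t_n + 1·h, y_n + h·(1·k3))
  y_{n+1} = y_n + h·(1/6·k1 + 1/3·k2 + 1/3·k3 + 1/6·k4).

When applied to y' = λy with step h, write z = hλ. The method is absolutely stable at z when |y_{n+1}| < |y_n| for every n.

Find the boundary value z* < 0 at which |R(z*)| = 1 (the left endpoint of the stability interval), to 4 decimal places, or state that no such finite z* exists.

left endpoint -2.7853.

With y'=λy (z=hλ):
  order 4, 4-stage ⇒ R(z)=1+z+z^2/2+z^3/6+z^4/24
  (e.g. R(-0.59)=0.55487, |R|=0.55487)

Find x<0 with |R(x)|<1.
x=-0.59: |R|=0.5549
|R(-2.19)|=0.4159 |R(-1.45)|=0.2773 |R(-0.82)|=0.4431
Bisect:
  x_lo=-3.2458 |R|=1.9471  x_hi=-0.3567 |R|=0.7000
  mid=-1.80123 |R|=0.28559 →hi
  mid=-2.52349 |R|=0.67189 →hi
  mid=-2.88463 |R|=1.16039 →lo
  mid=-2.70406 |R|=0.88428 →hi
  mid=-2.79434 |R|=1.01373 →lo
  mid=-2.74920 |R|=0.94694 →hi
  mid=-2.77177 |R|=0.97981 →hi
  mid=-2.78306 |R|=0.99664 →hi
  ...
  [-2.78535,-2.78518] ⇒ x*=-2.7853
Stable set (-2.7853, 0).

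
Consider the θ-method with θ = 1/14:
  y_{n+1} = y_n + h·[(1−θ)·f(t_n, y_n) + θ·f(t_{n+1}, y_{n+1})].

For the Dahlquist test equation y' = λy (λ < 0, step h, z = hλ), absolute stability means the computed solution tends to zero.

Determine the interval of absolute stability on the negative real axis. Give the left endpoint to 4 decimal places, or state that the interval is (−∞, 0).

With y'=λy (z=hλ):
  y_{n+1} = y_n + z·[13/14·y_n + 1/14·y_{n+1}] ⇒ (1 − 1/14z)y_{n+1} = (1 + 13/14z)y_n
  ⇒ R(z) = (1 + 13/14z)/(1 − 1/14z).

Boundary: |R(x)|=1, x<0.
x=-0.79: |R|=0.2522
R=−1: 1+13/14x = −1+1/14x ⇒ -6/7x=2 ⇒ x=2/(-6/7)=-2.3333
Confirm numerically:
  x=-1.891: |R|=0.66597 <1
  x=-1.805: |R|=0.59886 <1
  x=-1.615: |R|=0.44797 <1
  x=-2.820: |R|=1.34721 >1
  x=-2.708: |R|=1.26909 >1
So |R|<1 on (-2.3333, 0).

(-2.3333, 0).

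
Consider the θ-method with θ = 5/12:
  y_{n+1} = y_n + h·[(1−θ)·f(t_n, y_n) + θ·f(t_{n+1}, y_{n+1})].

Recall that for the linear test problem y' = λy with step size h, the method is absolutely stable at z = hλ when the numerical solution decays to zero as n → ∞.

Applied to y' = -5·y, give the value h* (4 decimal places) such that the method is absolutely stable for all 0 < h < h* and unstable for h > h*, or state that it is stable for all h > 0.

On y'=λy, z=hλ:
  y_{n+1} = y_n + z·[7/12·y_n + 5/12·y_{n+1}] ⇒ (1 − 5/12z)y_{n+1} = (1 + 7/12z)y_n
  so R(z) = (1 + 7/12z)/(1 − 5/12z).

Boundary: |R(x)|=1, x<0.
x=-1.74: |R|=0.0087
R=−1: 1+7/12x = −1+5/12x ⇒ -1/6x=2 ⇒ x=2/(-1/6)=-12.0000
Confirm numerically:
  x=-11.339: |R|=0.98076 <1
  x=-11.273: |R|=0.97873 <1
  x=-9.761: |R|=0.92635 <1
  x=-8.165: |R|=0.85480 <1
  x=-12.448: |R|=1.01207 >1
  x=-12.164: |R|=1.00450 >1
So |R|<1 on (-12.0000, 0).

(-12.0000,0); λ=-5 ⇒ h* = (12)/5 = 2.4000.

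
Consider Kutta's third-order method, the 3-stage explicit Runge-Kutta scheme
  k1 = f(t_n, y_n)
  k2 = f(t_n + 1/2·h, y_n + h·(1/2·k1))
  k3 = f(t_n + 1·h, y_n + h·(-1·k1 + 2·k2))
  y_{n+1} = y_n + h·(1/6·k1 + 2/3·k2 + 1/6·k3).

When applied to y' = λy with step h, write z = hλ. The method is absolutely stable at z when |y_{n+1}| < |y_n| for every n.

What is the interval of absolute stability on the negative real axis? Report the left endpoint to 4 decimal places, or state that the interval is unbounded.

z∈(-2.5127,0).

Set f=λy, z=hλ:
  order 3, 3-stage ⇒ R(z)=1+z+z^2/2+z^3/6
  (e.g. R(-0.61)=0.53822, |R|=0.53822)

Solve |R(x)|<1 on ℝ⁻.
x=-0.61: |R|=0.5382
|R(-2.65)|=1.2404 |R(-1.14)|=0.2629 |R(-0.81)|=0.4295
Bisect:
  x_lo=-2.8953 |R|=1.7491  x_hi=-0.1820 |R|=0.8335
  mid=-1.53868 |R|=0.03794 →hi
  mid=-2.21701 |R|=0.57559 →hi
  mid=-2.55618 |R|=1.07285 →lo
  mid=-2.38659 |R|=0.80428 →hi
  mid=-2.47139 |R|=0.93328 →hi
  mid=-2.51378 |R|=1.00170 →lo
  mid=-2.49258 |R|=0.96716 →hi
  ...
  [-2.51279,-2.51262] ⇒ x*=-2.5127
Interval (-2.5127, 0).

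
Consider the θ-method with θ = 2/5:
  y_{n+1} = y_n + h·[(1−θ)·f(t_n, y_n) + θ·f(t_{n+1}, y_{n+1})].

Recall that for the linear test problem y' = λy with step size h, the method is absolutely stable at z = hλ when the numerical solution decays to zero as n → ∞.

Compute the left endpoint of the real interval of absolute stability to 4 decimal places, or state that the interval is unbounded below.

Set f=λy, z=hλ:
  y_{n+1} = y_n + z·[3/5·y_n + 2/5·y_{n+1}] ⇒ (1 − 2/5z)y_{n+1} = (1 + 3/5z)y_n
  Hence R(z) = (1 + 3/5z)/(1 − 2/5z).

Find x<0 with |R(x)|<1.
x=-0.48: |R|=0.5973
R=−1: 1+3/5x = −1+2/5x ⇒ -1/5x=2 ⇒ x=2/(-1/5)=-10.0000
Confirm numerically:
  x=-9.225: |R|=0.96695 <1
  x=-6.988: |R|=0.84127 <1
  x=-5.660: |R|=0.73407 <1
  x=-4.518: |R|=0.60943 <1
  x=-10.517: |R|=1.01986 >1
  x=-10.248: |R|=1.00973 >1
Stable set (-10.0000, 0).

left endpoint -10.0000.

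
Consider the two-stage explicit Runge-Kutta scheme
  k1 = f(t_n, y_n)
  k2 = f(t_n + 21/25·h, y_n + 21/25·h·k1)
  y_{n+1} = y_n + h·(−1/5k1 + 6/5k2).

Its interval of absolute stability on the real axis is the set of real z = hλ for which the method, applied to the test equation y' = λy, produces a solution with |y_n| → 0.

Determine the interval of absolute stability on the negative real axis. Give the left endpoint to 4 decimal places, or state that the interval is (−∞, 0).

(-0.9921, 0).

On y'=λy, z=hλ:
  k1=λy_n ⇒ h·k1=z·y_n;  k2=λ(1+21/25z)y_n ⇒ h·k2=z(1+21/25z)y_n
  y_{n+1}/y_n = 1 − 1/5z + 6/5z(1+21/25z) = 1 + z + 126/125z²
  Hence R(z) = 1 + z + 126/125z².

Solve |R(x)|<1 on ℝ⁻.
x=-1.66: |R|=2.1176
R=1: x+126/125x²=0 ⇒ x=−125/126=-0.9921; min R=1−1/(4·126/125)=0.7520>−1
Confirm numerically:
  x=-0.813: |R|=0.85326 <1
  x=-0.792: |R|=0.84028 <1
  x=-0.416: |R|=0.75844 <1
  x=-1.219: |R|=1.27885 >1
  x=-1.195: |R|=1.24445 >1
  x=-1.060: |R|=1.07259 >1
So |R|<1 on (-0.9921, 0).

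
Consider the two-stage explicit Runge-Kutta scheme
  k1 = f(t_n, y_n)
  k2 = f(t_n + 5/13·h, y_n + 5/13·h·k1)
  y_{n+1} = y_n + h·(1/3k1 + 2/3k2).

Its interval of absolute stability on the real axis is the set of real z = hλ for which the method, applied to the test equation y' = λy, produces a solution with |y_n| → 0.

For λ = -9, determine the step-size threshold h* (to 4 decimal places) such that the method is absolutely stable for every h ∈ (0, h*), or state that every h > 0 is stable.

(-3.9000,0); λ=-9 ⇒ h* = (39/10)/9 = 0.4333.

Test eqn y'=λy, z=hλ:
  k1=λy_n ⇒ h·k1=z·y_n;  k2=λ(1+5/13z)y_n ⇒ h·k2=z(1+5/13z)y_n
  y_{n+1}/y_n = 1 + 1/3z + 2/3z(1+5/13z) = 1 + z + 10/39z²
  so R(z) = 1 + z + 10/39z².

Boundary: |R(x)|=1, x<0.
x=-1.61: |R|=0.0546
R=1: x+10/39x²=0 ⇒ x=−39/10=-3.9000; min R=1−1/(4·10/39)=0.0250>−1
Confirm numerically:
  x=-3.035: |R|=0.32685 <1
  x=-2.383: |R|=0.07307 <1
  x=-1.758: |R|=0.03445 <1
  x=-1.713: |R|=0.03940 <1
  x=-4.200: |R|=1.32308 >1
  x=-4.135: |R|=1.24916 >1
  x=-4.036: |R|=1.14074 >1
Interval (-3.9000, 0).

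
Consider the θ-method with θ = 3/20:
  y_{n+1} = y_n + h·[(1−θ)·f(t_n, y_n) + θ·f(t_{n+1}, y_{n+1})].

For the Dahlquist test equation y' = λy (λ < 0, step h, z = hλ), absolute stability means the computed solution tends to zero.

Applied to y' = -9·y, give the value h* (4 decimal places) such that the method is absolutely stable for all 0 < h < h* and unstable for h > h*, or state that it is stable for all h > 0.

(-2.8571,0); λ=-9 ⇒ h* = (20/7)/9 = 0.3175.

With y'=λy (z=hλ):
  y_{n+1} = y_n + z·[17/20·y_n + 3/20·y_{n+1}] ⇒ (1 − 3/20z)y_{n+1} = (1 + 17/20z)y_n
  so R(z) = (1 + 17/20z)/(1 − 3/20z).

Solve |R(x)|<1 on ℝ⁻.
x=-1.09: |R|=0.0632
R=−1: 1+17/20x = −1+3/20x ⇒ -7/10x=2 ⇒ x=2/(-7/10)=-2.8571
Confirm numerically:
  x=-2.510: |R|=0.82347 <1
  x=-1.694: |R|=0.35077 <1
  x=-1.554: |R|=0.26024 <1
  x=-3.435: |R|=1.26695 >1
  x=-3.360: |R|=1.23404 >1
  x=-2.889: |R|=1.01556 >1
So |R|<1 on (-2.8571, 0).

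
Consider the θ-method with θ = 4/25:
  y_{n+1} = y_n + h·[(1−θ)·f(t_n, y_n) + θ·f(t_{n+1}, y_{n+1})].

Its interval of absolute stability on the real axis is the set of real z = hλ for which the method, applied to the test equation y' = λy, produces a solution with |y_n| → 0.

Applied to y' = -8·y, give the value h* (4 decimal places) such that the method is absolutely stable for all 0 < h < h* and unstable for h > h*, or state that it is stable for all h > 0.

(-2.9412,0); λ=-8 ⇒ h* = (50/17)/8 = 0.3676.

Test eqn y'=λy, z=hλ:
  y_{n+1} = y_n + z·[21/25·y_n + 4/25·y_{n+1}] ⇒ (1 − 4/25z)y_{n+1} = (1 + 21/25z)y_n
  so R(z) = (1 + 21/25z)/(1 − 4/25z).

Need |R(x)|<1, x<0.
x=-1.51: |R|=0.2162
R=−1: 1+21/25x = −1+4/25x ⇒ -17/25x=2 ⇒ x=2/(-17/25)=-2.9412
Confirm numerically:
  x=-2.450: |R|=0.76006 <1
  x=-2.254: |R|=0.65657 <1
  x=-1.728: |R|=0.35372 <1
  x=-3.471: |R|=1.23164 >1
  x=-3.389: |R|=1.19745 >1
  x=-3.313: |R|=1.16525 >1
Stable set (-2.9412, 0).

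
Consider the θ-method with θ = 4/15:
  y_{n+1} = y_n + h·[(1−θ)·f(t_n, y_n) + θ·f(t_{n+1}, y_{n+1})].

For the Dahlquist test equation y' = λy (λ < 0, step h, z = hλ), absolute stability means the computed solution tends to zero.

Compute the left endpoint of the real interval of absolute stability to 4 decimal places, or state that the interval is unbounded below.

left endpoint -4.2857.

Set f=λy, z=hλ:
  y_{n+1} = y_n + z·[11/15·y_n + 4/15·y_{n+1}] ⇒ (1 − 4/15z)y_{n+1} = (1 + 11/15z)y_n
  Hence R(z) = (1 + 11/15z)/(1 − 4/15z).

Find x<0 with |R(x)|<1.
x=-1.54: |R|=0.0917
R=−1: 1+11/15x = −1+4/15x ⇒ -7/15x=2 ⇒ x=2/(-7/15)=-4.2857
Confirm numerically:
  x=-4.150: |R|=0.96994 <1
  x=-2.900: |R|=0.63534 <1
  x=-2.293: |R|=0.42293 <1
  x=-1.945: |R|=0.28073 <1
  x=-4.783: |R|=1.10199 >1
  x=-4.762: |R|=1.09792 >1
So |R|<1 on (-4.2857, 0).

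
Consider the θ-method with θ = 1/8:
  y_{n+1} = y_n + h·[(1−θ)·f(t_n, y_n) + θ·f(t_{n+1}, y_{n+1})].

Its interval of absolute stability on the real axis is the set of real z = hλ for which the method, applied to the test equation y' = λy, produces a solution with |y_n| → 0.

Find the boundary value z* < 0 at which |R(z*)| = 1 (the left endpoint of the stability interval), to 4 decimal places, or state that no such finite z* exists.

z* = -2.6667.

With y'=λy (z=hλ):
  y_{n+1} = y_n + z·[7/8·y_n + 1/8·y_{n+1}] ⇒ (1 − 1/8z)y_{n+1} = (1 + 7/8z)y_n
  Hence R(z) = (1 + 7/8z)/(1 − 1/8z).

Boundary: |R(x)|=1, x<0.
x=-1.49: |R|=0.2561
R=−1: 1+7/8x = −1+1/8x ⇒ -3/4x=2 ⇒ x=2/(-3/4)=-2.6667
Confirm numerically:
  x=-1.989: |R|=0.59295 <1
  x=-1.887: |R|=0.52685 <1
  x=-1.487: |R|=0.25393 <1
  x=-1.238: |R|=0.07209 <1
  x=-3.219: |R|=1.29539 >1
  x=-3.192: |R|=1.28163 >1
  x=-2.728: |R|=1.03430 >1
Interval (-2.6667, 0).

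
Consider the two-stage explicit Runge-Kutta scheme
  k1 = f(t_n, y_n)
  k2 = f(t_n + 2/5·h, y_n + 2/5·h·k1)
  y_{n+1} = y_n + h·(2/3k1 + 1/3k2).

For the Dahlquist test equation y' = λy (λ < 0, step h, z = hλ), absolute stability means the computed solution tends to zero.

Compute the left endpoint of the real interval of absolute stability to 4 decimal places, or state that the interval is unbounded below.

left endpoint -7.5000.

With y'=λy (z=hλ):
  k1=λy_n ⇒ h·k1=z·y_n;  k2=λ(1+2/5z)y_n ⇒ h·k2=z(1+2/5z)y_n
  y_{n+1}/y_n = 1 + 2/3z + 1/3z(1+2/5z) = 1 + z + 2/15z²
  Hence R(z) = 1 + z + 2/15z².

Solve |R(x)|<1 on ℝ⁻.
x=-1.61: |R|=0.2644
R=1: x+2/15x²=0 ⇒ x=−15/2=-7.5000; min R=1−1/(4·2/15)=-0.8750>−1
Confirm numerically:
  x=-6.711: |R|=0.29400 <1
  x=-5.558: |R|=0.43915 <1
  x=-3.453: |R|=0.86324 <1
  x=-3.040: |R|=0.80779 <1
  x=-7.834: |R|=1.34887 >1
  x=-7.667: |R|=1.17072 >1
Interval (-7.5000, 0).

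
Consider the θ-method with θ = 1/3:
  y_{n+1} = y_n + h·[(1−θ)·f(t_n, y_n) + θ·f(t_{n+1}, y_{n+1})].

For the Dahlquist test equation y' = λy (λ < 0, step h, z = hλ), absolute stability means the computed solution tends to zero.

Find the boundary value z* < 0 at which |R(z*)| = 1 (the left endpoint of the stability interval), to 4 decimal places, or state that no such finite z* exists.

left endpoint -6.0000.

Set f=λy, z=hλ:
  y_{n+1} = y_n + z·[2/3·y_n + 1/3·y_{n+1}] ⇒ (1 − 1/3z)y_{n+1} = (1 + 2/3z)y_n
  so R(z) = (1 + 2/3z)/(1 − 1/3z).

Boundary: |R(x)|=1, x<0.
x=-0.87: |R|=0.3256
R=−1: 1+2/3x = −1+1/3x ⇒ -1/3x=2 ⇒ x=2/(-1/3)=-6.0000
Confirm numerically:
  x=-4.176: |R|=0.74582 <1
  x=-3.883: |R|=0.69243 <1
  x=-3.538: |R|=0.62343 <1
  x=-3.195: |R|=0.54722 <1
  x=-6.518: |R|=1.05442 >1
  x=-6.454: |R|=1.04802 >1
Stable set (-6.0000, 0).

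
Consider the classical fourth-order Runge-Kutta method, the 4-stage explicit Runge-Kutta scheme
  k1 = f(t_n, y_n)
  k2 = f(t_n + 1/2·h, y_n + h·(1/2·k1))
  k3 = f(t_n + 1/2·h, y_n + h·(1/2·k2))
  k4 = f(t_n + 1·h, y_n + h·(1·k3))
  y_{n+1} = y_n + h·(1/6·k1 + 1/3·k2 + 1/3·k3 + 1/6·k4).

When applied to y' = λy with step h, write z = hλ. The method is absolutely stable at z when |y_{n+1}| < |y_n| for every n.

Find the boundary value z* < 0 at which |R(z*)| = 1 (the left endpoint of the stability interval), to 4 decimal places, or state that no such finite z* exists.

z* = -2.7853.

Test eqn y'=λy, z=hλ:
  order 4, 4-stage ⇒ R(z)=1+z+z^2/2+z^3/6+z^4/24
  (e.g. R(-1.06)=0.35590, |R|=0.35590)

Solve |R(x)|<1 on ℝ⁻.
x=-1.06: |R|=0.3559
|R(-3.03)|=1.4361 |R(-2.99)|=1.3551 |R(-2.63)|=0.7900
Bisect:
  x_lo=-3.3923 |R|=2.3732  x_hi=-0.3087 |R|=0.7344
  mid=-1.85051 |R|=0.29414 →hi
  mid=-2.62142 |R|=0.77976 →hi
  mid=-3.00687 |R|=1.38881 →lo
  mid=-2.81415 |R|=1.04438 →lo
  mid=-2.71778 |R|=0.90289 →hi
  mid=-2.76596 |R|=0.97125 →hi
  mid=-2.79005 |R|=1.00720 →lo
  ...
  [-2.78535,-2.78516] ⇒ x*=-2.7853
So |R|<1 on (-2.7853, 0).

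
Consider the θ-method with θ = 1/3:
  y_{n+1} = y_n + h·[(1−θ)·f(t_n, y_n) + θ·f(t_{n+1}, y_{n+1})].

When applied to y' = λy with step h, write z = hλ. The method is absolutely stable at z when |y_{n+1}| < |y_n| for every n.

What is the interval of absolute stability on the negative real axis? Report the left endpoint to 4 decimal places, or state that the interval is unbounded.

Set f=λy, z=hλ:
  y_{n+1} = y_n + z·[2/3·y_n + 1/3·y_{n+1}] ⇒ (1 − 1/3z)y_{n+1} = (1 + 2/3z)y_n
  so R(z) = (1 + 2/3z)/(1 − 1/3z).

Boundary: |R(x)|=1, x<0.
x=-1.61: |R|=0.0477
R=−1: 1+2/3x = −1+1/3x ⇒ -1/3x=2 ⇒ x=2/(-1/3)=-6.0000
Confirm numerically:
  x=-5.474: |R|=0.93793 <1
  x=-4.870: |R|=0.85642 <1
  x=-3.913: |R|=0.69811 <1
  x=-6.573: |R|=1.05986 >1
  x=-6.343: |R|=1.03671 >1
Interval (-6.0000, 0).

z∈(-6.0000,0).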